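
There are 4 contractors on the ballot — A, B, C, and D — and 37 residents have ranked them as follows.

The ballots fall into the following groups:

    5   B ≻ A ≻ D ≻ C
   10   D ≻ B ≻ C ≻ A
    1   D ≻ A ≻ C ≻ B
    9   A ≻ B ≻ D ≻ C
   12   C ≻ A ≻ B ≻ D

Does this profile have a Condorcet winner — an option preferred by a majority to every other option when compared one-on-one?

Head-to-head results (37 voters total):
A vs B: A wins 22–15.
A vs C: C wins 22–15.
A vs D: A wins 26–11.
B vs C: B wins 24–13.
B vs D: B wins 26–11.
C vs D: D wins 25–12.
No candidate beats all others: A beats B beats C beats A, a majority cycle.

No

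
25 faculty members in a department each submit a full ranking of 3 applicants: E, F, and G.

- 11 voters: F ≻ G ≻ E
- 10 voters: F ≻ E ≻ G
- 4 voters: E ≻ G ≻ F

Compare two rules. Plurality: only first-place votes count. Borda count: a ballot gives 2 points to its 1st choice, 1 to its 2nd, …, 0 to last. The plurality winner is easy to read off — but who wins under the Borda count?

F

Plurality first-place counts: E 4, F 21, G 0 → F.
Borda totals: E 18, F 42, G 15 → F.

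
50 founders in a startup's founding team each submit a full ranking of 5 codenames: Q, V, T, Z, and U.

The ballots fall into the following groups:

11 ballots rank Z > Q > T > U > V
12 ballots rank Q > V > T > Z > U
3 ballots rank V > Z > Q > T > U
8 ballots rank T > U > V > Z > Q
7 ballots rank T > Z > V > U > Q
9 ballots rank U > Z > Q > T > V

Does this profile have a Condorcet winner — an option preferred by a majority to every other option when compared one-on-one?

Head-to-head results (50 voters total):
Q vs V: Q wins 32–18.
Q vs T: Q wins 35–15.
Q vs Z: Z wins 38–12.
Q vs U: Q wins 26–24.
V vs T: T wins 35–15.
V vs Z: Z wins 27–23.
V vs U: U wins 28–22.
T vs Z: T wins 27–23.
T vs U: T wins 41–9.
Z vs U: Z wins 33–17.
No candidate beats all others: Q beats T beats Z beats Q, a majority cycle.

No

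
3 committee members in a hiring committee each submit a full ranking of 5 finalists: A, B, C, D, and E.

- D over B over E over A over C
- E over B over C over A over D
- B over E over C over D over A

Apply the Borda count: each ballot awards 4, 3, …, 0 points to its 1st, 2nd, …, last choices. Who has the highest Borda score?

B

Borda scores:
  A: 1 + 1 + 0 = 2
  B: 3 + 3 + 4 = 10
  C: 0 + 2 + 2 = 4
  D: 4 + 0 + 1 = 5
  E: 2 + 4 + 3 = 9
B has the highest total.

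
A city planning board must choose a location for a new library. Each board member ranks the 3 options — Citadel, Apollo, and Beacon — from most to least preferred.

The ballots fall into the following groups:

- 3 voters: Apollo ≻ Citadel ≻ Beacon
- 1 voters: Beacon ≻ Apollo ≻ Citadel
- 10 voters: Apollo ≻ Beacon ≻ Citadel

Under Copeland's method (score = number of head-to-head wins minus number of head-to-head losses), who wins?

Pairwise results:
  Citadel vs Apollo: Apollo wins 14–0.
  Citadel vs Beacon: Beacon wins 11–3.
  Apollo vs Beacon: Apollo wins 13–1.
Copeland scores (wins − losses):
  Citadel: 0 − 2 = -2
  Apollo: 2 − 0 = 2
  Beacon: 1 − 1 = 0
Apollo has the best Copeland score.

Apollo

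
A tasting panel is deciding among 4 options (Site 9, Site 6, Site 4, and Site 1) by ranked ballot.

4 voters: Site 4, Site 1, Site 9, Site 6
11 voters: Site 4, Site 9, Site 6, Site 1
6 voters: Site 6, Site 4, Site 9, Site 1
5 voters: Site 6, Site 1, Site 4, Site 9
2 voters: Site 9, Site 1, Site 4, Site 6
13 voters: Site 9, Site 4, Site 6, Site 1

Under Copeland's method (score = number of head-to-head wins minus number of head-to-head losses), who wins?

Site 4

Pairwise results:
  Site 9 vs Site 6: Site 9 wins 30–11.
  Site 9 vs Site 4: Site 4 wins 26–15.
  Site 9 vs Site 1: Site 9 wins 32–9.
  Site 6 vs Site 4: Site 4 wins 30–11.
  Site 6 vs Site 1: Site 6 wins 35–6.
  Site 4 vs Site 1: Site 4 wins 34–7.
Copeland scores (wins − losses):
  Site 9: 2 − 1 = 1
  Site 6: 1 − 2 = -1
  Site 4: 3 − 0 = 3
  Site 1: 0 − 3 = -3
Site 4 has the best Copeland score.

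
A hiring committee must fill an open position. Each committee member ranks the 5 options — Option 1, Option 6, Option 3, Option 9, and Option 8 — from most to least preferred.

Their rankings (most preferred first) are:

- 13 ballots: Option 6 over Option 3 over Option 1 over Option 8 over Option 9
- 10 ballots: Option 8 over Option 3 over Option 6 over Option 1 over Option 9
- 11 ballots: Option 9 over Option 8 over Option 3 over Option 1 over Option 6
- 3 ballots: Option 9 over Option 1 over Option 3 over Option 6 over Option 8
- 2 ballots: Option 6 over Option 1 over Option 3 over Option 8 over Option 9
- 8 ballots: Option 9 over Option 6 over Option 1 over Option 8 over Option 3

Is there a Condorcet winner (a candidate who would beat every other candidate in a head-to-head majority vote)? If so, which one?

There is no Condorcet winner

Head-to-head results (47 voters total):
Option 1 vs Option 6: Option 6 wins 33–14.
Option 1 vs Option 3: Option 3 wins 34–13.
Option 1 vs Option 9: Option 1 wins 25–22.
Option 1 vs Option 8: Option 1 wins 26–21.
Option 6 vs Option 3: Option 3 wins 24–23.
Option 6 vs Option 9: Option 6 wins 25–22.
Option 6 vs Option 8: Option 6 wins 26–21.
Option 3 vs Option 9: Option 3 wins 25–22.
Option 3 vs Option 8: Option 8 wins 29–18.
Option 9 vs Option 8: Option 8 wins 25–22.
No candidate beats all others: Option 1 beats Option 8 beats Option 3 beats Option 1, a majority cycle.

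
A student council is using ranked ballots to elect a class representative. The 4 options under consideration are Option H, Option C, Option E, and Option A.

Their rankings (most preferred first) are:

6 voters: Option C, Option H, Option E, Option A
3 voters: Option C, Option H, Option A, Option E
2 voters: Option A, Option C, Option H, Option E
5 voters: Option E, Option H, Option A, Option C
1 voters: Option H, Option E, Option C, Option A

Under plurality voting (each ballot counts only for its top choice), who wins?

Option C

First-place vote totals:
  Option H: 1
  Option C: 9
  Option E: 5
  Option A: 2
Option C has the most first-place votes.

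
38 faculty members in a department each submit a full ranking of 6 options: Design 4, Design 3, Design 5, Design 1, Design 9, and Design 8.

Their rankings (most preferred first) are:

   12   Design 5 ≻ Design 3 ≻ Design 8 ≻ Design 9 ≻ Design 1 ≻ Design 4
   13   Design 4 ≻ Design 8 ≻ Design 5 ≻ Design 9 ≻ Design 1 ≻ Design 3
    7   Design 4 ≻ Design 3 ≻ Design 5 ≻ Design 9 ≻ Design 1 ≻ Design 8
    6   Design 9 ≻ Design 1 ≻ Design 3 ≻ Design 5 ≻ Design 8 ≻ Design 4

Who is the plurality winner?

First-place vote totals:
  Design 4: 20
  Design 3: 0
  Design 5: 12
  Design 1: 0
  Design 9: 6
  Design 8: 0
Design 4 has the most first-place votes.

Design 4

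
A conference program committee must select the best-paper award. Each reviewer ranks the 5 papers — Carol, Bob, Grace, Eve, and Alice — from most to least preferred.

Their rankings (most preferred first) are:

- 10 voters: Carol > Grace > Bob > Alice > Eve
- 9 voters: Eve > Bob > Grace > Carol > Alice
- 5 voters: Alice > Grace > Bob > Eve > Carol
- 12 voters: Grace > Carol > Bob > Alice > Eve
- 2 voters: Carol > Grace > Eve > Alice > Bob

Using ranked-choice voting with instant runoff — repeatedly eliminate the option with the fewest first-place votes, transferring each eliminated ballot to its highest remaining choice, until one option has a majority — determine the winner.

Grace

Round 1: Carol 12, Grace 12, Eve 9, Alice 5, Bob 0. Bob has the fewest and is eliminated.
Round 2: Carol 12, Grace 12, Eve 9, Alice 5. Alice has the fewest and is eliminated.
Round 3: Grace 17, Carol 12, Eve 9. Eve has the fewest and is eliminated.
Round 4: Grace 26, Carol 12. Grace has a majority.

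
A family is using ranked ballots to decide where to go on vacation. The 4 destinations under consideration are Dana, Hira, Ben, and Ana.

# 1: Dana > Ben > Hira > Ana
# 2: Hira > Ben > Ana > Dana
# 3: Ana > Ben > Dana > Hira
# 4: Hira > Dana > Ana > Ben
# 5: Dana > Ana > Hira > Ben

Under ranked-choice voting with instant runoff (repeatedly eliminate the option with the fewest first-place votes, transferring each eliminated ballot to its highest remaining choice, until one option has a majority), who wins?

Round 1: Dana 2, Hira 2, Ana 1, Ben 0. Ben has the fewest and is eliminated.
Round 2: Dana 2, Hira 2, Ana 1. Ana has the fewest and is eliminated.
Round 3: Dana 3, Hira 2. Dana has a majority.

Dana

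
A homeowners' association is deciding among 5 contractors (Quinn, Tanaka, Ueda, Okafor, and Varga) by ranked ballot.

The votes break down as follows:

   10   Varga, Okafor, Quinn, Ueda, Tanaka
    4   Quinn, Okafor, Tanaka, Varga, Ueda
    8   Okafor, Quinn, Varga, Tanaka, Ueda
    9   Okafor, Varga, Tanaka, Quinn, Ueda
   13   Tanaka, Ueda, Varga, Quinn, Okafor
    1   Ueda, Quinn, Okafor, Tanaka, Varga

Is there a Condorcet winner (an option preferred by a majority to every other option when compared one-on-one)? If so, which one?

Head-to-head results (45 voters total):
Quinn vs Tanaka: Quinn wins 23–22.
Quinn vs Ueda: Quinn wins 31–14.
Quinn vs Okafor: Okafor wins 27–18.
Quinn vs Varga: Varga wins 32–13.
Tanaka vs Ueda: Tanaka wins 34–11.
Tanaka vs Okafor: Okafor wins 32–13.
Tanaka vs Varga: Varga wins 27–18.
Ueda vs Okafor: Okafor wins 31–14.
Ueda vs Varga: Varga wins 31–14.
Okafor vs Varga: Varga wins 23–22.
Varga beats each rival — Quinn (32–13), Tanaka (27–18), Ueda (31–14), Okafor (23–22) — so Varga is the Condorcet winner.

Varga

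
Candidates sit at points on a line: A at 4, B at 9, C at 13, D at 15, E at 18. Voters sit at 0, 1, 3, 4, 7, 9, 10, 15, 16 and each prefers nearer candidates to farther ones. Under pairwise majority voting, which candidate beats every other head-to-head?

With single-peaked preferences on a line, the Condorcet winner is the candidate closest to the median voter.
The median voter (position 7) is closest to B at 9.
Check: B vs A — voters closer to B: 5 of 9.

B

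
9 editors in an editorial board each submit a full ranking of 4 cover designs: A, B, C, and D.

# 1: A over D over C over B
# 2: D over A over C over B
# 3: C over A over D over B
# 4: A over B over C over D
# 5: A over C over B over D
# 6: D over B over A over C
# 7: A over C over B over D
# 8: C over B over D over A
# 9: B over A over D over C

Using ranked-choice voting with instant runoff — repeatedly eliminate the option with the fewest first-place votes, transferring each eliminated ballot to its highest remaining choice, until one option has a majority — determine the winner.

A

Round 1: A 4, C 2, D 2, B 1. B has the fewest and is eliminated.
Round 2: A 5, C 2, D 2. A has a majority.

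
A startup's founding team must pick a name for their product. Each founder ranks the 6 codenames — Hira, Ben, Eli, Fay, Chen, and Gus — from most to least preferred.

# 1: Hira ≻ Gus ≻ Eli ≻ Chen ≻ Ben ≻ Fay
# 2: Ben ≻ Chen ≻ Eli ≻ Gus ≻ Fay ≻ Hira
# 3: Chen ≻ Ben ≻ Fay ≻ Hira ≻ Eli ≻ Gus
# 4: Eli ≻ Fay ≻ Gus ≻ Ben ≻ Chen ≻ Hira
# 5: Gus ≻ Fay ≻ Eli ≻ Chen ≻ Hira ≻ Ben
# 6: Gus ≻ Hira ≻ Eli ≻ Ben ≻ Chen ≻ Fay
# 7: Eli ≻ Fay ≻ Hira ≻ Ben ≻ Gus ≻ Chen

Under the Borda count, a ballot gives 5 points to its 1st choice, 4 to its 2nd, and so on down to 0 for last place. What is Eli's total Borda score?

23

Borda scores:
  Hira: 5 + 0 + 2 + 0 + 1 + 4 + 3 = 15
  Ben: 1 + 5 + 4 + 2 + 0 + 2 + 2 = 16
  Eli: 3 + 3 + 1 + 5 + 3 + 3 + 5 = 23
  Fay: 0 + 1 + 3 + 4 + 4 + 0 + 4 = 16
  Chen: 2 + 4 + 5 + 1 + 2 + 1 + 0 = 15
  Gus: 4 + 2 + 0 + 3 + 5 + 5 + 1 = 20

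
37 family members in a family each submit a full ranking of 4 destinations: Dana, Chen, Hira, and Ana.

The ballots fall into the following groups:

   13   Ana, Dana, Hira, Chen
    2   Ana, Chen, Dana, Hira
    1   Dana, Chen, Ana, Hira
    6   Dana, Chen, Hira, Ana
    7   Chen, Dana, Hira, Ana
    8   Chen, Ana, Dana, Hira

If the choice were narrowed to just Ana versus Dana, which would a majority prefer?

Ballots ranking Ana above Dana: 13+2+8 = 23.
Ballots ranking Dana above Ana: 1+6+7 = 14.
Ana wins the head-to-head, 23–14.

Ana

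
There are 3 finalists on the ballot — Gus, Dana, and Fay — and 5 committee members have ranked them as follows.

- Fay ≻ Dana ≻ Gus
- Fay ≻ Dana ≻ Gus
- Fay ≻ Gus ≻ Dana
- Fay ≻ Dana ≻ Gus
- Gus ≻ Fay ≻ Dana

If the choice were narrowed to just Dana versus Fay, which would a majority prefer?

Ballots ranking Dana above Fay: 0.
Ballots ranking Fay above Dana: 5.
Fay wins the head-to-head, 5–0.

Fay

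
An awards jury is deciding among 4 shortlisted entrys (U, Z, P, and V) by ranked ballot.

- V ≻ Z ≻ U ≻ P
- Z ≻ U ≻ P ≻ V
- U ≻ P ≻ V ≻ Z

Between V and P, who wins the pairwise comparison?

P

Ballots ranking V above P: 1.
Ballots ranking P above V: 2.
P wins the head-to-head, 2–1.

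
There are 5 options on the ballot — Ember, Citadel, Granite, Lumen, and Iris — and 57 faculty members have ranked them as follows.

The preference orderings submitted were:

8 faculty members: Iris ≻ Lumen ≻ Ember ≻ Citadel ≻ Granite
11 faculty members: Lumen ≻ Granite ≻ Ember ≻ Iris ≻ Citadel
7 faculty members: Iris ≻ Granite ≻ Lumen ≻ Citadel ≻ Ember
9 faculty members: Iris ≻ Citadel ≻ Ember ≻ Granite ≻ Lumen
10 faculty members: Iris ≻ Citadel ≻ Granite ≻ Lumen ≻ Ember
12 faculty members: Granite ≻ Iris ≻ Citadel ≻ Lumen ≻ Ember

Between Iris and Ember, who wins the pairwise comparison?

Iris

Ballots ranking Iris above Ember: 8+7+9+10+12 = 46.
Ballots ranking Ember above Iris: 11.
Iris wins the head-to-head, 46–11.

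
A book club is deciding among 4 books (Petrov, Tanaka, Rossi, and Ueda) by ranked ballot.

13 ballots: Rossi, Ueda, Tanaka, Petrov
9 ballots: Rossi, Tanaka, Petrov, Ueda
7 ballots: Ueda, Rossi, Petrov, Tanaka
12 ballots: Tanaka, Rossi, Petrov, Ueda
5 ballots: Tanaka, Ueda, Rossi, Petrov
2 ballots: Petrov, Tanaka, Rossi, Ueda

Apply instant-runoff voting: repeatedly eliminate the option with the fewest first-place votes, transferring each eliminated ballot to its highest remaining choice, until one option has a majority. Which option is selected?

Rossi

Round 1: Rossi 22, Tanaka 17, Ueda 7, Petrov 2. Petrov has the fewest and is eliminated.
Round 2: Rossi 22, Tanaka 19, Ueda 7. Ueda has the fewest and is eliminated.
Round 3: Rossi 29, Tanaka 19. Rossi has a majority.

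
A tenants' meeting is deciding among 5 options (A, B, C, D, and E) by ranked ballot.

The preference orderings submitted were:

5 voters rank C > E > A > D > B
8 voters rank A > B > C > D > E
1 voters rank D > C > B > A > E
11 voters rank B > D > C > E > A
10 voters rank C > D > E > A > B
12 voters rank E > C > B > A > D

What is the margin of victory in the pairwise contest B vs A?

1

Ballots ranking B above A: 1+11+12 = 24.
Ballots ranking A above B: 5+8+10 = 23.
B wins 24–23, a margin of 1.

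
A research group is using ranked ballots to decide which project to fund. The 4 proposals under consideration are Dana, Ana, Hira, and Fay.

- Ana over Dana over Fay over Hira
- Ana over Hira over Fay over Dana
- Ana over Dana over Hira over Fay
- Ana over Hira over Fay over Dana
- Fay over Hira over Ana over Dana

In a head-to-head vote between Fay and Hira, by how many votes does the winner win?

1

Ballots ranking Fay above Hira: 2.
Ballots ranking Hira above Fay: 3.
Hira wins 3–2, a margin of 1.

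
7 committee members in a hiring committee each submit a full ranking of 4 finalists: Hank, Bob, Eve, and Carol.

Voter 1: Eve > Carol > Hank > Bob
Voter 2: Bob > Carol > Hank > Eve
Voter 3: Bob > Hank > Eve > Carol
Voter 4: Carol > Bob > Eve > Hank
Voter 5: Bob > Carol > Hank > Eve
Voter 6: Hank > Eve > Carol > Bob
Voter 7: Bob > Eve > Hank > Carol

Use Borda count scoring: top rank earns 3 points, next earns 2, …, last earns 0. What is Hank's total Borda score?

Borda scores:
  Hank: 1 + 1 + 2 + 0 + 1 + 3 + 1 = 9
  Bob: 0 + 3 + 3 + 2 + 3 + 0 + 3 = 14
  Eve: 3 + 0 + 1 + 1 + 0 + 2 + 2 = 9
  Carol: 2 + 2 + 0 + 3 + 2 + 1 + 0 = 10

9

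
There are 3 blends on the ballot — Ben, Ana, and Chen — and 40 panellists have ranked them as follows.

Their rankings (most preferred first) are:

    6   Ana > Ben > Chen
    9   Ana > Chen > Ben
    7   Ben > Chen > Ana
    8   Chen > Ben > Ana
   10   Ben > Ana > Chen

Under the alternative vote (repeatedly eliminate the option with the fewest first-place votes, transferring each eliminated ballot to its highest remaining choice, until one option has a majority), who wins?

Ben

Round 1: Ben 17, Ana 15, Chen 8. Chen has the fewest and is eliminated.
Round 2: Ben 25, Ana 15. Ben has a majority.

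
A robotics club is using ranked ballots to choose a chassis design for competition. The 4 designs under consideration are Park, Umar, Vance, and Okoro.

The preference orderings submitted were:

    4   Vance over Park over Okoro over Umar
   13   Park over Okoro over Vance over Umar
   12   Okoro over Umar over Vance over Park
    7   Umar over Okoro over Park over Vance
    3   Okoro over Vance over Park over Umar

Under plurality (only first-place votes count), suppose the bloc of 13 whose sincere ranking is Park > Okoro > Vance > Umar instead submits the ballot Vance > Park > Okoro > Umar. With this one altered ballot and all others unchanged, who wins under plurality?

Vance

First-place totals with the altered ballot: Park 0, Umar 7, Vance 17, Okoro 15.
The switch changes the winner from Okoro to Vance.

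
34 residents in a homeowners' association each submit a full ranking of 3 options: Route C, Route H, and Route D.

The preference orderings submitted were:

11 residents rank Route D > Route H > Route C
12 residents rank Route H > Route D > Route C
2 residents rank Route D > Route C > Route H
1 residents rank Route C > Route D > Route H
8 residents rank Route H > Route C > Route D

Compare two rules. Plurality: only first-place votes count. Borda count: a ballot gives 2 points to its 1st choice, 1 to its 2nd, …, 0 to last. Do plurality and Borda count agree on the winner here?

Yes

Plurality first-place counts: Route C 1, Route H 20, Route D 13 → Route H.
Borda totals: Route C 12, Route H 51, Route D 39 → Route H.
The two rules agree on Route H.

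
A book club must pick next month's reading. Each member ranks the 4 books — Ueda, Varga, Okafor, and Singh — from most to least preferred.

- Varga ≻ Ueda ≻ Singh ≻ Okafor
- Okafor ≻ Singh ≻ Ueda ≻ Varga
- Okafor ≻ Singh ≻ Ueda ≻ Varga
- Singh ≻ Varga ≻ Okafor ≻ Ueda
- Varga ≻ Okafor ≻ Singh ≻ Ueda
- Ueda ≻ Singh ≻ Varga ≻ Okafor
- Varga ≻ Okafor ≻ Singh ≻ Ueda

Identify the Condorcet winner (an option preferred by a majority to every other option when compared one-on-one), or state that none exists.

Head-to-head results (7 voters total):
Ueda vs Varga: Varga wins 4–3.
Ueda vs Okafor: Okafor wins 5–2.
Ueda vs Singh: Singh wins 5–2.
Varga vs Okafor: Varga wins 5–2.
Varga vs Singh: Singh wins 4–3.
Okafor vs Singh: Okafor wins 4–3.
No candidate beats all others: Varga beats Okafor beats Singh beats Varga, a majority cycle.

No Condorcet winner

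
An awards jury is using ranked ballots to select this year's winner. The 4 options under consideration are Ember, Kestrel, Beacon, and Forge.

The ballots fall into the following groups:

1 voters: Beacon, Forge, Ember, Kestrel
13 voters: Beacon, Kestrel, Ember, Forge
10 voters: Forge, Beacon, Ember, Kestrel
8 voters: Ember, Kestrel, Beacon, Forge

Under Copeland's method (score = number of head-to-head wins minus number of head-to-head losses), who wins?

Beacon

Pairwise results:
  Ember vs Kestrel: Ember wins 19–13.
  Ember vs Beacon: Beacon wins 24–8.
  Ember vs Forge: Ember wins 21–11.
  Kestrel vs Beacon: Beacon wins 24–8.
  Kestrel vs Forge: Kestrel wins 21–11.
  Beacon vs Forge: Beacon wins 22–10.
Copeland scores (wins − losses):
  Ember: 2 − 1 = 1
  Kestrel: 1 − 2 = -1
  Beacon: 3 − 0 = 3
  Forge: 0 − 3 = -3
Beacon has the best Copeland score.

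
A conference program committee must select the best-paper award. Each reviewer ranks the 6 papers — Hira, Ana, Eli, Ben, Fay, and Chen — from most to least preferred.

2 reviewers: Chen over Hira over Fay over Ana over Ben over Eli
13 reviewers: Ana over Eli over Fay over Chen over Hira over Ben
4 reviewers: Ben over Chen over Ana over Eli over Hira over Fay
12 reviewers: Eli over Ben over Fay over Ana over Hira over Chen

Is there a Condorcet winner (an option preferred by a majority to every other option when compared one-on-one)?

No

Head-to-head results (31 voters total):
Hira vs Ana: Ana wins 29–2.
Hira vs Eli: Eli wins 29–2.
Hira vs Ben: Ben wins 16–15.
Hira vs Fay: Fay wins 25–6.
Hira vs Chen: Chen wins 19–12.
Ana vs Eli: Ana wins 19–12.
Ana vs Ben: Ben wins 16–15.
Ana vs Fay: Ana wins 17–14.
Ana vs Chen: Ana wins 25–6.
Eli vs Ben: Eli wins 25–6.
Eli vs Fay: Eli wins 29–2.
Eli vs Chen: Eli wins 25–6.
Ben vs Fay: Ben wins 16–15.
Ben vs Chen: Ben wins 16–15.
Fay vs Chen: Fay wins 25–6.
No candidate beats all others: Ana beats Eli beats Ben beats Ana, a majority cycle.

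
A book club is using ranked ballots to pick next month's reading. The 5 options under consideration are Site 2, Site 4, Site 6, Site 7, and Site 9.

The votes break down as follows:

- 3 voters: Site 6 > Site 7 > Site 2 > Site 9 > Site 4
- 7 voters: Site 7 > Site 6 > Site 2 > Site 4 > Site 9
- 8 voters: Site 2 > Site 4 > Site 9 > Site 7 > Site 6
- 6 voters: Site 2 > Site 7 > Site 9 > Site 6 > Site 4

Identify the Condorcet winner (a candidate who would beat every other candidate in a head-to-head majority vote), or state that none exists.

Site 2

Head-to-head results (24 voters total):
Site 2 vs Site 4: Site 2 wins 24–0.
Site 2 vs Site 6: Site 2 wins 14–10.
Site 2 vs Site 7: Site 2 wins 14–10.
Site 2 vs Site 9: Site 2 wins 24–0.
Site 4 vs Site 6: Site 6 wins 16–8.
Site 4 vs Site 7: Site 7 wins 16–8.
Site 4 vs Site 9: Site 4 wins 15–9.
Site 6 vs Site 7: Site 7 wins 21–3.
Site 6 vs Site 9: Site 9 wins 14–10.
Site 7 vs Site 9: Site 7 wins 16–8.
Site 2 beats each rival — Site 4 (24–0), Site 6 (14–10), Site 7 (14–10), Site 9 (24–0) — so Site 2 is the Condorcet winner.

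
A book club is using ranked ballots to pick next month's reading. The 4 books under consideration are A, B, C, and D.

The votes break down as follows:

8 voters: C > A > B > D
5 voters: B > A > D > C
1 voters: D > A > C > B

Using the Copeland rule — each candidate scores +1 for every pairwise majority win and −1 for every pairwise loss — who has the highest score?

Pairwise results:
  A vs B: A wins 9–5.
  A vs C: C wins 8–6.
  A vs D: A wins 13–1.
  B vs C: C wins 9–5.
  B vs D: B wins 13–1.
  C vs D: C wins 8–6.
Copeland scores (wins − losses):
  A: 2 − 1 = 1
  B: 1 − 2 = -1
  C: 3 − 0 = 3
  D: 0 − 3 = -3
C has the best Copeland score.

C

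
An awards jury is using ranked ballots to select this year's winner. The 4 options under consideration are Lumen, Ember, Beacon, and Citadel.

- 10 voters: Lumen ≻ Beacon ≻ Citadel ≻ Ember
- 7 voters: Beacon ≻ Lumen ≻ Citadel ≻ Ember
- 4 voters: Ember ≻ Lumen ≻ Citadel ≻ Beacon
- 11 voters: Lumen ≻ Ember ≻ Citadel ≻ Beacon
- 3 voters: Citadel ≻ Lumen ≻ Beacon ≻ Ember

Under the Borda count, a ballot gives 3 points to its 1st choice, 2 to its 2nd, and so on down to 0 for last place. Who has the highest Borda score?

Borda scores:
  Lumen: 10·3 + 7·2 + 4·2 + 11·3 + 3·2 = 91
  Ember: 10·0 + 7·0 + 4·3 + 11·2 + 3·0 = 34
  Beacon: 10·2 + 7·3 + 4·0 + 11·0 + 3·1 = 44
  Citadel: 10·1 + 7·1 + 4·1 + 11·1 + 3·3 = 41
Lumen has the highest total.

Lumen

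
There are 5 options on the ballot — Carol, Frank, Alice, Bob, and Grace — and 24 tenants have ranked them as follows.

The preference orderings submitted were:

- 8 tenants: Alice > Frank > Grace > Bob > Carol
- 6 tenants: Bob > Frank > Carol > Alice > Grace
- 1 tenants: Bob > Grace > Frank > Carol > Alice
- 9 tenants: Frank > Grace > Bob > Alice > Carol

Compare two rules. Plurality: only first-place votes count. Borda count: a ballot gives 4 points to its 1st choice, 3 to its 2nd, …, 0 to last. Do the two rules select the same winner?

Yes

Plurality first-place counts: Carol 0, Frank 9, Alice 8, Bob 7, Grace 0 → Frank.
Borda totals: Carol 13, Frank 80, Alice 47, Bob 54, Grace 46 → Frank.
The two rules agree on Frank.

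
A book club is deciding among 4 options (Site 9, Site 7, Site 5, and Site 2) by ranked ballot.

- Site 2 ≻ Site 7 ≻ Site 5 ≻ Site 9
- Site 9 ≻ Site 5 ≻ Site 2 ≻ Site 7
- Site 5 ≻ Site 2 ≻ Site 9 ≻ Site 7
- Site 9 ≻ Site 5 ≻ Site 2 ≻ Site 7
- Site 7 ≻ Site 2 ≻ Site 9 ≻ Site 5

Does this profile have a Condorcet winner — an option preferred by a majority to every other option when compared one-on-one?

Head-to-head results (5 voters total):
Site 9 vs Site 7: Site 9 wins 3–2.
Site 9 vs Site 5: Site 9 wins 3–2.
Site 9 vs Site 2: Site 2 wins 3–2.
Site 7 vs Site 5: Site 5 wins 3–2.
Site 7 vs Site 2: Site 2 wins 4–1.
Site 5 vs Site 2: Site 5 wins 3–2.
No candidate beats all others: Site 9 beats Site 5 beats Site 2 beats Site 9, a majority cycle.

No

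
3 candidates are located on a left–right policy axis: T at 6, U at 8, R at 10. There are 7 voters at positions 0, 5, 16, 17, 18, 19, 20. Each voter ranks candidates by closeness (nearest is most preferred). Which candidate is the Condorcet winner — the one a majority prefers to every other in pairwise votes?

With single-peaked preferences on a line, the Condorcet winner is the candidate closest to the median voter.
The median voter (position 17) is closest to R at 10.
Check: R vs U — voters closer to R: 5 of 7.

R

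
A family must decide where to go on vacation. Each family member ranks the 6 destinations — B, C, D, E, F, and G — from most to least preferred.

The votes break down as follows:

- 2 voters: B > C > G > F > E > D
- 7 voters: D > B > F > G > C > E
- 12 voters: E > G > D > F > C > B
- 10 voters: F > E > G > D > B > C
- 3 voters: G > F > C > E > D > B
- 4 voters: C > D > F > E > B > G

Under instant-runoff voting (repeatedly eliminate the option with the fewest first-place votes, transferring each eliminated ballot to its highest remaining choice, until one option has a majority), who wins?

F

Round 1: E 12, F 10, D 7, C 4, G 3, B 2. B has the fewest and is eliminated.
Round 2: E 12, F 10, D 7, C 6, G 3. G has the fewest and is eliminated.
Round 3: F 13, E 12, D 7, C 6. C has the fewest and is eliminated.
Round 4: F 15, E 12, D 11. D has the fewest and is eliminated.
Round 5: F 26, E 12. F has a majority.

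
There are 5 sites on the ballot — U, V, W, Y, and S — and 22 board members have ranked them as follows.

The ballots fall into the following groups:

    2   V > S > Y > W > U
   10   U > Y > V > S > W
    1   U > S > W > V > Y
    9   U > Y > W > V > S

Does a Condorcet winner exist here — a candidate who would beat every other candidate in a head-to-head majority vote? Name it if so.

Head-to-head results (22 voters total):
U vs V: U wins 20–2.
U vs W: U wins 20–2.
U vs Y: U wins 20–2.
U vs S: U wins 20–2.
V vs W: V wins 12–10.
V vs Y: Y wins 19–3.
V vs S: V wins 21–1.
W vs Y: Y wins 21–1.
W vs S: S wins 13–9.
Y vs S: Y wins 19–3.
U beats each rival — V (20–2), W (20–2), Y (20–2), S (20–2) — so U is the Condorcet winner.

U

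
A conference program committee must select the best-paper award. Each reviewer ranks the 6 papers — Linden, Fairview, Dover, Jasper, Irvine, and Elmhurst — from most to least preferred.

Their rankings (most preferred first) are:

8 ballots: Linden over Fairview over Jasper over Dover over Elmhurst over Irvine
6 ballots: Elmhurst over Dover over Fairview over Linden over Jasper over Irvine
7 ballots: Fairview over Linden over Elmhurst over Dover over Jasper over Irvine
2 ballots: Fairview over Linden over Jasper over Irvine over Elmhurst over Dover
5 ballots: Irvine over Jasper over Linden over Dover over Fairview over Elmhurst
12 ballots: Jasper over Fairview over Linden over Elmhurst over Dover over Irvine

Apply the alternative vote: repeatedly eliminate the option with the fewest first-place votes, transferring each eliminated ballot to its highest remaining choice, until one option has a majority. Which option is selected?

Fairview

Round 1: Jasper 12, Fairview 9, Linden 8, Elmhurst 6, Irvine 5, Dover 0. Dover has the fewest and is eliminated.
Round 2: Jasper 12, Fairview 9, Linden 8, Elmhurst 6, Irvine 5. Irvine has the fewest and is eliminated.
Round 3: Jasper 17, Fairview 9, Linden 8, Elmhurst 6. Elmhurst has the fewest and is eliminated.
Round 4: Jasper 17, Fairview 15, Linden 8. Linden has the fewest and is eliminated.
Round 5: Fairview 23, Jasper 17. Fairview has a majority.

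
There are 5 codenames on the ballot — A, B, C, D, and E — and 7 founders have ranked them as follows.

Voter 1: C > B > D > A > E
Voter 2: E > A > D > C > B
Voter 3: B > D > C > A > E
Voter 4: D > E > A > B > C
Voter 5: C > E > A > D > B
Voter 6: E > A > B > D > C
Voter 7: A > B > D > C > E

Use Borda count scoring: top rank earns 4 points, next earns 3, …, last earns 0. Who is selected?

Borda scores:
  A: 1 + 3 + 1 + 2 + 2 + 3 + 4 = 16
  B: 3 + 0 + 4 + 1 + 0 + 2 + 3 = 13
  C: 4 + 1 + 2 + 0 + 4 + 0 + 1 = 12
  D: 2 + 2 + 3 + 4 + 1 + 1 + 2 = 15
  E: 0 + 4 + 0 + 3 + 3 + 4 + 0 = 14
A has the highest total.

A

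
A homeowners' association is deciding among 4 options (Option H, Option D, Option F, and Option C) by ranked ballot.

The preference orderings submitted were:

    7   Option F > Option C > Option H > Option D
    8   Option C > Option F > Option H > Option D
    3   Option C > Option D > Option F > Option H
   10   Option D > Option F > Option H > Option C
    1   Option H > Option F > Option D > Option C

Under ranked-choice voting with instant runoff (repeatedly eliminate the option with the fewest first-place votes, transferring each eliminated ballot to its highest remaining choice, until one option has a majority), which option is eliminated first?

Option H

Round 1: Option C 11, Option D 10, Option F 7, Option H 1. Option H has the fewest and is eliminated.
Round 2: Option C 11, Option D 10, Option F 8. Option F has the fewest and is eliminated.
Round 3: Option C 18, Option D 11. Option C has a majority.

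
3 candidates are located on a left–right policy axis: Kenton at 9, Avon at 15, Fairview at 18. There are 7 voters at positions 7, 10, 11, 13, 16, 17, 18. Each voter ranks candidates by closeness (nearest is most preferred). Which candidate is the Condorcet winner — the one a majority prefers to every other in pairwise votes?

With single-peaked preferences on a line, the Condorcet winner is the candidate closest to the median voter.
The median voter (position 13) is closest to Avon at 15.
Check: Avon vs Kenton — voters closer to Avon: 4 of 7.

Avon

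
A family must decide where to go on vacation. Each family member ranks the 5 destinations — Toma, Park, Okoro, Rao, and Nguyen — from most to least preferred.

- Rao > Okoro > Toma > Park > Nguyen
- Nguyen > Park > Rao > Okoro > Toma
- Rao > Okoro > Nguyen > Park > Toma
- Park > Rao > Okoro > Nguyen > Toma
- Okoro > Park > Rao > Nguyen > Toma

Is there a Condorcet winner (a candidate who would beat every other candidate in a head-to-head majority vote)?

Head-to-head results (5 voters total):
Toma vs Park: Park wins 4–1.
Toma vs Okoro: Okoro wins 5–0.
Toma vs Rao: Rao wins 5–0.
Toma vs Nguyen: Nguyen wins 4–1.
Park vs Okoro: Okoro wins 3–2.
Park vs Rao: Park wins 3–2.
Park vs Nguyen: Park wins 3–2.
Okoro vs Rao: Rao wins 4–1.
Okoro vs Nguyen: Okoro wins 4–1.
Rao vs Nguyen: Rao wins 4–1.
No candidate beats all others: Park beats Rao beats Okoro beats Park, a majority cycle.

No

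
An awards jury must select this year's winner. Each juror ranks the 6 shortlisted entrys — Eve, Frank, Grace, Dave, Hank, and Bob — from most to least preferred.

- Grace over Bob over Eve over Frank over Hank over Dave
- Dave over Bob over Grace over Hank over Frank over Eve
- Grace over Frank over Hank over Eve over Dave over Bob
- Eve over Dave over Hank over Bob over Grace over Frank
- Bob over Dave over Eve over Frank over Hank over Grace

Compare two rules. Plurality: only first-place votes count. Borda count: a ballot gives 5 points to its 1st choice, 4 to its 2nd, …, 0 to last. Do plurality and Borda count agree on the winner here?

Plurality first-place counts: Eve 1, Frank 0, Grace 2, Dave 1, Hank 0, Bob 1 → Grace.
Borda totals: Eve 13, Frank 9, Grace 14, Dave 14, Hank 10, Bob 15 → Bob.
The two rules disagree: plurality picks Grace, Borda picks Bob.

No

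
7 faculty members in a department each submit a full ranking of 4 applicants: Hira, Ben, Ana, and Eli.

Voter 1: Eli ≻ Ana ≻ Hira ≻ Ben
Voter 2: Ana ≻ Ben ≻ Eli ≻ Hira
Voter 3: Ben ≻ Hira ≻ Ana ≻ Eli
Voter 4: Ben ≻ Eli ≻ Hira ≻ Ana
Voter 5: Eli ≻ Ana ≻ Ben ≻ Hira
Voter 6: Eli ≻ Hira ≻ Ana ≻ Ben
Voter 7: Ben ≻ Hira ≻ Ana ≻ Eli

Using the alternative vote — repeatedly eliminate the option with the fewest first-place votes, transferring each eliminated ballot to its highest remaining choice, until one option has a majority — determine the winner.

Ben

Round 1: Ben 3, Eli 3, Ana 1, Hira 0. Hira has the fewest and is eliminated.
Round 2: Ben 3, Eli 3, Ana 1. Ana has the fewest and is eliminated.
Round 3: Ben 4, Eli 3. Ben has a majority.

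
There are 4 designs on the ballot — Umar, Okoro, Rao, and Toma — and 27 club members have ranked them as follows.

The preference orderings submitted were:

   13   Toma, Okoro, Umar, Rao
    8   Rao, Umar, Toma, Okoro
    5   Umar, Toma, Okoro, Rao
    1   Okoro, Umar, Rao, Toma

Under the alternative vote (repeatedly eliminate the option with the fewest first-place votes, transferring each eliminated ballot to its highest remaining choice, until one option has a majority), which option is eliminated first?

Round 1: Toma 13, Rao 8, Umar 5, Okoro 1. Okoro has the fewest and is eliminated.
Round 2: Toma 13, Rao 8, Umar 6. Umar has the fewest and is eliminated.
Round 3: Toma 18, Rao 9. Toma has a majority.

Okoro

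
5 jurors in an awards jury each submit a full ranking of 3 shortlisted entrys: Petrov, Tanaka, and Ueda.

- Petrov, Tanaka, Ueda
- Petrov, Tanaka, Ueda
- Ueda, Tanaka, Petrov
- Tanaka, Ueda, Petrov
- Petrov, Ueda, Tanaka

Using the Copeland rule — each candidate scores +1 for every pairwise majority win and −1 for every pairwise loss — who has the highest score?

Petrov

Pairwise results:
  Petrov vs Tanaka: Petrov wins 3–2.
  Petrov vs Ueda: Petrov wins 3–2.
  Tanaka vs Ueda: Tanaka wins 3–2.
Copeland scores (wins − losses):
  Petrov: 2 − 0 = 2
  Tanaka: 1 − 1 = 0
  Ueda: 0 − 2 = -2
Petrov has the best Copeland score.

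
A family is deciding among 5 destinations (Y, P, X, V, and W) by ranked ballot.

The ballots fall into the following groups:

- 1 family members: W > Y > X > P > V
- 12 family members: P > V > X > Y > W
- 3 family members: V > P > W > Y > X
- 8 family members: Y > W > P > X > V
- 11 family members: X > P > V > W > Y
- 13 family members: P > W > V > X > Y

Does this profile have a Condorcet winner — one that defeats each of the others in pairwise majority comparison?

Yes

Head-to-head results (48 voters total):
Y vs P: P wins 39–9.
Y vs X: X wins 36–12.
Y vs V: V wins 39–9.
Y vs W: W wins 28–20.
P vs X: P wins 36–12.
P vs V: P wins 45–3.
P vs W: P wins 39–9.
X vs V: V wins 28–20.
X vs W: W wins 25–23.
V vs W: V wins 26–22.
P beats each rival — Y (39–9), X (36–12), V (45–3), W (39–9) — so P is the Condorcet winner.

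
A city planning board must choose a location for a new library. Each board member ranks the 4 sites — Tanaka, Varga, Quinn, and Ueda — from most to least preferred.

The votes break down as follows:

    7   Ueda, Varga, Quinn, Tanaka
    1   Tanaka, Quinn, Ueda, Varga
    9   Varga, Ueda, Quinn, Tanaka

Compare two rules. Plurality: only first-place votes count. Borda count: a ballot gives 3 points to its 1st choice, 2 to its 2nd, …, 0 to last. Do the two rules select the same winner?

Yes

Plurality first-place counts: Tanaka 1, Varga 9, Quinn 0, Ueda 7 → Varga.
Borda totals: Tanaka 3, Varga 41, Quinn 18, Ueda 40 → Varga.
The two rules agree on Varga.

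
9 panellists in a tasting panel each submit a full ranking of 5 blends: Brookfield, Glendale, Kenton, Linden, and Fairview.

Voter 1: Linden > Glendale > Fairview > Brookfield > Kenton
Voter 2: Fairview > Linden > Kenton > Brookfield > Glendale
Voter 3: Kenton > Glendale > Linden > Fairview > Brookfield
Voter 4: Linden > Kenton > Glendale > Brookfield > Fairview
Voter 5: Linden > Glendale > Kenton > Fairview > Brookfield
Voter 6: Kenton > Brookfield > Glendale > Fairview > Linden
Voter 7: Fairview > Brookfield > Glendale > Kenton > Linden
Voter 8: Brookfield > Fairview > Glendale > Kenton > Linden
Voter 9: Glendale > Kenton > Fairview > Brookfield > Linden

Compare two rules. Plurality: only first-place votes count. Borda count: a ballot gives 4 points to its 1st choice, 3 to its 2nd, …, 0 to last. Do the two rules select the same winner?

Plurality first-place counts: Brookfield 1, Glendale 1, Kenton 2, Linden 3, Fairview 2 → Linden.
Borda totals: Brookfield 14, Glendale 21, Kenton 20, Linden 17, Fairview 18 → Glendale.
The two rules disagree: plurality picks Linden, Borda picks Glendale.

No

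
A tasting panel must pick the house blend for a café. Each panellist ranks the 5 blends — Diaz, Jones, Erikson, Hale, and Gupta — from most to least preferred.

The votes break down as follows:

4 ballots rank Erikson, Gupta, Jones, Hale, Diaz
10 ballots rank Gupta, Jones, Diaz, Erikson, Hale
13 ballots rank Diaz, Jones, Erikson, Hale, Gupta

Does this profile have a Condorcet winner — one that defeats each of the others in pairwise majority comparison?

Head-to-head results (27 voters total):
Diaz vs Jones: Jones wins 14–13.
Diaz vs Erikson: Diaz wins 23–4.
Diaz vs Hale: Diaz wins 23–4.
Diaz vs Gupta: Gupta wins 14–13.
Jones vs Erikson: Jones wins 23–4.
Jones vs Hale: Jones wins 27–0.
Jones vs Gupta: Gupta wins 14–13.
Erikson vs Hale: Erikson wins 27–0.
Erikson vs Gupta: Erikson wins 17–10.
Hale vs Gupta: Gupta wins 14–13.
No candidate beats all others: Diaz beats Erikson beats Gupta beats Diaz, a majority cycle.

No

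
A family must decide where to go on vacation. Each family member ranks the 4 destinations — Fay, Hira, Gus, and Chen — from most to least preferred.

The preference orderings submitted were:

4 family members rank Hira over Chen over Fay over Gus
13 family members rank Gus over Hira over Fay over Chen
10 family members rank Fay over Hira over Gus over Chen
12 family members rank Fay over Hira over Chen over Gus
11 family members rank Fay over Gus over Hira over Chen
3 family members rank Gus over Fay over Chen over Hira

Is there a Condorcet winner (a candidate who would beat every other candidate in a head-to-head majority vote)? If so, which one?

Fay

Head-to-head results (53 voters total):
Fay vs Hira: Fay wins 36–17.
Fay vs Gus: Fay wins 37–16.
Fay vs Chen: Fay wins 49–4.
Hira vs Gus: Gus wins 27–26.
Hira vs Chen: Hira wins 50–3.
Gus vs Chen: Gus wins 37–16.
Fay beats each rival — Hira (36–17), Gus (37–16), Chen (49–4) — so Fay is the Condorcet winner.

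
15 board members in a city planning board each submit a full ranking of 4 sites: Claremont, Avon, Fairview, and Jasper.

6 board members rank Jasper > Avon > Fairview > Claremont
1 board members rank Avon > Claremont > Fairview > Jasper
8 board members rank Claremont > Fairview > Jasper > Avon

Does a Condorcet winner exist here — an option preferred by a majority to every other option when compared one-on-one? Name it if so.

Head-to-head results (15 voters total):
Claremont vs Avon: Claremont wins 8–7.
Claremont vs Fairview: Claremont wins 9–6.
Claremont vs Jasper: Claremont wins 9–6.
Avon vs Fairview: Fairview wins 8–7.
Avon vs Jasper: Jasper wins 14–1.
Fairview vs Jasper: Fairview wins 9–6.
Claremont beats each rival — Avon (8–7), Fairview (9–6), Jasper (9–6) — so Claremont is the Condorcet winner.

Claremont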